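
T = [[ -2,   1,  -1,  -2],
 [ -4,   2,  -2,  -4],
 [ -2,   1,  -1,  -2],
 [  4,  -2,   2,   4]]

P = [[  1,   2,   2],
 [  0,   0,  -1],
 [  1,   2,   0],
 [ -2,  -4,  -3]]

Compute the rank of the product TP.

First compute TP:
[[  1,   2,   1],
 [  2,   4,   2],
 [  1,   2,   1],
 [ -2,  -4,  -2]]
Now row reduce the product.
R2 ← R2 − (2)·R1: [0, 0, 0]
R3 ← R3 − R1: [0, 0, 0]
R4 ← R4 + (2)·R1: [0, 0, 0]
1 nonzero row, so rank(TP) = 1.

1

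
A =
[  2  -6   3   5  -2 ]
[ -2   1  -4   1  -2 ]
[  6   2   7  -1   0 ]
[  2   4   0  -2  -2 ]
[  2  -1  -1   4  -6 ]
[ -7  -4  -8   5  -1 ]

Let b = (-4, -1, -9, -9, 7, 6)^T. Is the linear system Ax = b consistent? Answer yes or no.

Row reduce the augmented matrix [A | b].
R2 ← R2 + R1: [0, -5, -1, 6, -4, -5]
R3 ← R3 − (3)·R1: [0, 20, -2, -16, 6, 3]
R4 ← R4 − R1: [0, 10, -3, -7, 0, -5]
R5 ← R5 − R1: [0, 5, -4, -1, -4, 11]
R6 ← R6 + (7/2)·R1: [0, -25, 5/2, 45/2, -8, -8]
R3 ← R3 + (4)·R2: [0, 0, -6, 8, -10, -17]
R4 ← R4 + (2)·R2: [0, 0, -5, 5, -8, -15]
R5 ← R5 + R2: [0, 0, -5, 5, -8, 6]
R6 ← R6 − (5)·R2: [0, 0, 15/2, -15/2, 12, 17]
R4 ← R4 − (5/6)·R3: [0, 0, 0, -5/3, 1/3, -5/6]
R5 ← R5 − (5/6)·R3: [0, 0, 0, -5/3, 1/3, 121/6]
R6 ← R6 + (5/4)·R3: [0, 0, 0, 5/2, -1/2, -17/4]
R5 ← R5 − R4: [0, 0, 0, 0, 0, 21]
R6 ← R6 + (3/2)·R4: [0, 0, 0, 0, 0, -11/2]
R6 ← R6 + (11/42)·R5: [0, 0, 0, 0, 0, 0]
The echelon form has 5 nonzero rows; the last pivot sits in the augmented column, so rank(A) = 4 but rank([A|b]) = 5.
Since the ranks differ, the system is inconsistent.

no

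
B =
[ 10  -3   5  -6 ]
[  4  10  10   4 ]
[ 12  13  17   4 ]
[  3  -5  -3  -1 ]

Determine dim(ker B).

Row reduce to echelon form.
R2 ← R2 − (2/5)·R1: [0, 56/5, 8, 32/5]
R3 ← R3 − (6/5)·R1: [0, 83/5, 11, 56/5]
R4 ← R4 − (3/10)·R1: [0, -41/10, -9/2, 4/5]
R3 ← R3 − (83/56)·R2: [0, 0, -6/7, 12/7]
R4 ← R4 + (41/112)·R2: [0, 0, -11/7, 22/7]
R4 ← R4 − (11/6)·R3: [0, 0, 0, 0]
3 nonzero rows, so rank(B) = 3.
B has 4 columns; by rank–nullity, nullity = 4 − 3 = 1.

1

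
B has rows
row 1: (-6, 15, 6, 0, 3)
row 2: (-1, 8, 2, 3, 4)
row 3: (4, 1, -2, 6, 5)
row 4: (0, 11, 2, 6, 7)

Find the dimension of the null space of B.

Row reduce to echelon form.
R2 ← R2 − (1/6)·R1: [0, 11/2, 1, 3, 7/2]
R3 ← R3 + (2/3)·R1: [0, 11, 2, 6, 7]
R3 ← R3 − (2)·R2: [0, 0, 0, 0, 0]
R4 ← R4 − (2)·R2: [0, 0, 0, 0, 0]
2 nonzero rows, so rank(B) = 2.
B has 5 columns; by rank–nullity, nullity = 5 − 2 = 3.

3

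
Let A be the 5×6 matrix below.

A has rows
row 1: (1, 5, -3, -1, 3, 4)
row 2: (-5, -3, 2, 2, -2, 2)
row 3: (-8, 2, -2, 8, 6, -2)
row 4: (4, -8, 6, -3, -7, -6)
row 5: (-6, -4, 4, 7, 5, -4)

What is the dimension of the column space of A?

Row reduce to echelon form.
R2 ← R2 + (5)·R1: [0, 22, -13, -3, 13, 22]
R3 ← R3 + (8)·R1: [0, 42, -26, 0, 30, 30]
R4 ← R4 − (4)·R1: [0, -28, 18, 1, -19, -22]
R5 ← R5 + (6)·R1: [0, 26, -14, 1, 23, 20]
R3 ← R3 − (21/11)·R2: [0, 0, -13/11, 63/11, 57/11, -12]
R4 ← R4 + (14/11)·R2: [0, 0, 16/11, -31/11, -27/11, 6]
R5 ← R5 − (13/11)·R2: [0, 0, 15/11, 50/11, 84/11, -6]
R4 ← R4 + (16/13)·R3: [0, 0, 0, 55/13, 51/13, -114/13]
R5 ← R5 + (15/13)·R3: [0, 0, 0, 145/13, 177/13, -258/13]
R5 ← R5 − (29/11)·R4: [0, 0, 0, 0, 36/11, 36/11]
Echelon form has 5 nonzero rows, so rank(A) = 5.
The column space has dimension equal to the rank: 5.

5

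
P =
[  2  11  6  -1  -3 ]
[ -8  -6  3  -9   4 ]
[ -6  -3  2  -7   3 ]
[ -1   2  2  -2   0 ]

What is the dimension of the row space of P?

3

Row reduce to echelon form.
R2 ← R2 + (4)·R1: [0, 38, 27, -13, -8]
R3 ← R3 + (3)·R1: [0, 30, 20, -10, -6]
R4 ← R4 + (1/2)·R1: [0, 15/2, 5, -5/2, -3/2]
R3 ← R3 − (15/19)·R2: [0, 0, -25/19, 5/19, 6/19]
R4 ← R4 − (15/76)·R2: [0, 0, -25/76, 5/76, 3/38]
R4 ← R4 − (1/4)·R3: [0, 0, 0, 0, 0]
Echelon form has 3 nonzero rows, so rank(P) = 3.
The row space has dimension equal to the rank: 3.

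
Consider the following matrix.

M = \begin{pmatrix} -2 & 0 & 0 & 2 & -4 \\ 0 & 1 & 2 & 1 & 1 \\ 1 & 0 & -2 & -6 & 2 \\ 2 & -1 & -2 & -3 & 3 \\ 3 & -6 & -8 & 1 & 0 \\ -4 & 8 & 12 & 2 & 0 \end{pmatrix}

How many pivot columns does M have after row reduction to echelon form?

Row reduce to echelon form.
R3 ← R3 + (1/2)·R1: [0, 0, -2, -5, 0]
R4 ← R4 + R1: [0, -1, -2, -1, -1]
R5 ← R5 + (3/2)·R1: [0, -6, -8, 4, -6]
R6 ← R6 − (2)·R1: [0, 8, 12, -2, 8]
R4 ← R4 + R2: [0, 0, 0, 0, 0]
R5 ← R5 + (6)·R2: [0, 0, 4, 10, 0]
R6 ← R6 − (8)·R2: [0, 0, -4, -10, 0]
R5 ← R5 + (2)·R3: [0, 0, 0, 0, 0]
R6 ← R6 − (2)·R3: [0, 0, 0, 0, 0]
Echelon form has 3 nonzero rows, so rank(M) = 3.
Each nonzero row contributes one pivot column: 3 pivot columns.

3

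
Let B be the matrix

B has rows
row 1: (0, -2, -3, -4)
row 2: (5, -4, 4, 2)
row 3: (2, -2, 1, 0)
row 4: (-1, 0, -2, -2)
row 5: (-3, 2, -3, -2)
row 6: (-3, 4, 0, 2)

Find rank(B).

2

Row reduce to echelon form.
Swap R1 ↔ R2
R3 ← R3 − (2/5)·R1: [0, -2/5, -3/5, -4/5]
R4 ← R4 + (1/5)·R1: [0, -4/5, -6/5, -8/5]
R5 ← R5 + (3/5)·R1: [0, -2/5, -3/5, -4/5]
R6 ← R6 + (3/5)·R1: [0, 8/5, 12/5, 16/5]
R3 ← R3 − (1/5)·R2: [0, 0, 0, 0]
R4 ← R4 − (2/5)·R2: [0, 0, 0, 0]
R5 ← R5 − (1/5)·R2: [0, 0, 0, 0]
R6 ← R6 + (4/5)·R2: [0, 0, 0, 0]
Echelon form has 2 nonzero rows, so rank(B) = 2.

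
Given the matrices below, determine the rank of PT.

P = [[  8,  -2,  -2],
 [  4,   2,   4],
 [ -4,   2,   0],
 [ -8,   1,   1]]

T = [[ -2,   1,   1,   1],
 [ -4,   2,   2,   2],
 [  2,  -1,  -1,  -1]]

First compute PT:
[[-12,   6,   6,   6],
 [ -8,   4,   4,   4],
 [  0,   0,   0,   0],
 [ 14,  -7,  -7,  -7]]
Now row reduce the product.
R2 ← R2 − (2/3)·R1: [0, 0, 0, 0]
R4 ← R4 + (7/6)·R1: [0, 0, 0, 0]
1 nonzero row, so rank(PT) = 1.

1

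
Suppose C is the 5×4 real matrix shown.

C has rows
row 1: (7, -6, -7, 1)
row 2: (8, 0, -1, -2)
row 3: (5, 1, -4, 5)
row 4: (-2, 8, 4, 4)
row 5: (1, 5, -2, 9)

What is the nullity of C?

0

Row reduce to echelon form.
R2 ← R2 − (8/7)·R1: [0, 48/7, 7, -22/7]
R3 ← R3 − (5/7)·R1: [0, 37/7, 1, 30/7]
R4 ← R4 + (2/7)·R1: [0, 44/7, 2, 30/7]
R5 ← R5 − (1/7)·R1: [0, 41/7, -1, 62/7]
R3 ← R3 − (37/48)·R2: [0, 0, -211/48, 161/24]
R4 ← R4 − (11/12)·R2: [0, 0, -53/12, 43/6]
R5 ← R5 − (41/48)·R2: [0, 0, -335/48, 277/24]
R4 ← R4 − (212/211)·R3: [0, 0, 0, 90/211]
R5 ← R5 − (335/211)·R3: [0, 0, 0, 188/211]
R5 ← R5 − (94/45)·R4: [0, 0, 0, 0]
4 nonzero rows, so rank(C) = 4.
C has 4 columns; by rank–nullity, nullity = 4 − 4 = 0.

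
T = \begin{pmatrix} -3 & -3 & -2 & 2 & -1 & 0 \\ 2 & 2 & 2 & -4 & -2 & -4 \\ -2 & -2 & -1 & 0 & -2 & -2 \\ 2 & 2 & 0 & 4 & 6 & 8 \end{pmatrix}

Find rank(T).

2

Row reduce to echelon form.
R2 ← R2 + (2/3)·R1: [0, 0, 2/3, -8/3, -8/3, -4]
R3 ← R3 − (2/3)·R1: [0, 0, 1/3, -4/3, -4/3, -2]
R4 ← R4 + (2/3)·R1: [0, 0, -4/3, 16/3, 16/3, 8]
R3 ← R3 − (1/2)·R2: [0, 0, 0, 0, 0, 0]
R4 ← R4 + (2)·R2: [0, 0, 0, 0, 0, 0]
Echelon form has 2 nonzero rows, so rank(T) = 2.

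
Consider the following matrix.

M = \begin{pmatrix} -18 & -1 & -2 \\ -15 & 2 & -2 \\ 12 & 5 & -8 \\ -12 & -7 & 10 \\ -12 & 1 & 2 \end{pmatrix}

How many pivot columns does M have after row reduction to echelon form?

Row reduce to echelon form.
R2 ← R2 − (5/6)·R1: [0, 17/6, -1/3]
R3 ← R3 + (2/3)·R1: [0, 13/3, -28/3]
R4 ← R4 − (2/3)·R1: [0, -19/3, 34/3]
R5 ← R5 − (2/3)·R1: [0, 5/3, 10/3]
R3 ← R3 − (26/17)·R2: [0, 0, -150/17]
R4 ← R4 + (38/17)·R2: [0, 0, 180/17]
R5 ← R5 − (10/17)·R2: [0, 0, 60/17]
R4 ← R4 + (6/5)·R3: [0, 0, 0]
R5 ← R5 + (2/5)·R3: [0, 0, 0]
Echelon form has 3 nonzero rows, so rank(M) = 3.
Each nonzero row contributes one pivot column: 3 pivot columns.

3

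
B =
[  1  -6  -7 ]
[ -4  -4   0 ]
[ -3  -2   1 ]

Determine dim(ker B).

Row reduce to echelon form.
R2 ← R2 + (4)·R1: [0, -28, -28]
R3 ← R3 + (3)·R1: [0, -20, -20]
R3 ← R3 − (5/7)·R2: [0, 0, 0]
2 nonzero rows, so rank(B) = 2.
B has 3 columns; by rank–nullity, nullity = 3 − 2 = 1.

1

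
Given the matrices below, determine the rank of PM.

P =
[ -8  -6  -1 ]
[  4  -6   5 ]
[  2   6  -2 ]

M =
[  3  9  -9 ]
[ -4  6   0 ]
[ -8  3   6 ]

2

First compute PM:
[[  8, -111,  66],
 [ -4,  15,  -6],
 [ -2,  48, -30]]
Now row reduce the product.
R2 ← R2 + (1/2)·R1: [0, -81/2, 27]
R3 ← R3 + (1/4)·R1: [0, 81/4, -27/2]
R3 ← R3 + (1/2)·R2: [0, 0, 0]
2 nonzero rows, so rank(PM) = 2.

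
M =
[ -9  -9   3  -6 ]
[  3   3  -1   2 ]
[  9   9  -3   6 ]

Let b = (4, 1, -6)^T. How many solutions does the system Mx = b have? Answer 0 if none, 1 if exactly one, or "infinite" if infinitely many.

Row reduce the augmented matrix [M | b].
R2 ← R2 + (1/3)·R1: [0, 0, 0, 0, 7/3]
R3 ← R3 + R1: [0, 0, 0, 0, -2]
R3 ← R3 + (6/7)·R2: [0, 0, 0, 0, 0]
The echelon form has 2 nonzero rows; the last pivot sits in the augmented column, so rank(M) = 1 but rank([M|b]) = 2.
Since the ranks differ, the system is inconsistent.
It has no solutions.

0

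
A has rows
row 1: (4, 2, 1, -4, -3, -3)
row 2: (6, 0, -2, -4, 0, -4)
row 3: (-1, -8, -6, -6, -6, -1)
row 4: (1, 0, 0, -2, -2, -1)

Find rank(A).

3

Row reduce to echelon form.
R2 ← R2 − (3/2)·R1: [0, -3, -7/2, 2, 9/2, 1/2]
R3 ← R3 + (1/4)·R1: [0, -15/2, -23/4, -7, -27/4, -7/4]
R4 ← R4 − (1/4)·R1: [0, -1/2, -1/4, -1, -5/4, -1/4]
R3 ← R3 − (5/2)·R2: [0, 0, 3, -12, -18, -3]
R4 ← R4 − (1/6)·R2: [0, 0, 1/3, -4/3, -2, -1/3]
R4 ← R4 − (1/9)·R3: [0, 0, 0, 0, 0, 0]
Echelon form has 3 nonzero rows, so rank(A) = 3.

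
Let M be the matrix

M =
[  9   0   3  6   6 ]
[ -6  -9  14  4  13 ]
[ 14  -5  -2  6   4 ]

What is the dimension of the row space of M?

Row reduce to echelon form.
R2 ← R2 + (2/3)·R1: [0, -9, 16, 8, 17]
R3 ← R3 − (14/9)·R1: [0, -5, -20/3, -10/3, -16/3]
R3 ← R3 − (5/9)·R2: [0, 0, -140/9, -70/9, -133/9]
Echelon form has 3 nonzero rows, so rank(M) = 3.
The row space has dimension equal to the rank: 3.

3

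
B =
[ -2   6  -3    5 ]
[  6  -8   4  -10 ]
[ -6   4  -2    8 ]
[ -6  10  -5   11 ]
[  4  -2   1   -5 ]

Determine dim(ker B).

Row reduce to echelon form.
R2 ← R2 + (3)·R1: [0, 10, -5, 5]
R3 ← R3 − (3)·R1: [0, -14, 7, -7]
R4 ← R4 − (3)·R1: [0, -8, 4, -4]
R5 ← R5 + (2)·R1: [0, 10, -5, 5]
R3 ← R3 + (7/5)·R2: [0, 0, 0, 0]
R4 ← R4 + (4/5)·R2: [0, 0, 0, 0]
R5 ← R5 − R2: [0, 0, 0, 0]
2 nonzero rows, so rank(B) = 2.
B has 4 columns; by rank–nullity, nullity = 4 − 2 = 2.

2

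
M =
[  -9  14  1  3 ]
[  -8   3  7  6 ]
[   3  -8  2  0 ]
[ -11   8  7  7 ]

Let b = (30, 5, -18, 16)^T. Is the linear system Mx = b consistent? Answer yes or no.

Row reduce the augmented matrix [M | b].
R2 ← R2 − (8/9)·R1: [0, -85/9, 55/9, 10/3, -65/3]
R3 ← R3 + (1/3)·R1: [0, -10/3, 7/3, 1, -8]
R4 ← R4 − (11/9)·R1: [0, -82/9, 52/9, 10/3, -62/3]
R3 ← R3 − (6/17)·R2: [0, 0, 3/17, -3/17, -6/17]
R4 ← R4 − (82/85)·R2: [0, 0, -2/17, 2/17, 4/17]
R4 ← R4 + (2/3)·R3: [0, 0, 0, 0, 0]
The echelon form has 3 nonzero rows, and every pivot lies in the first 4 columns, so rank(M) = rank([M|b]) = 3.
The system is consistent.

yes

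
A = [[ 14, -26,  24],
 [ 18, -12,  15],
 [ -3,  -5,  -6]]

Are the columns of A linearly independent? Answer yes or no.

Row reduce A to echelon form.
R2 ← R2 − (9/7)·R1: [0, 150/7, -111/7]
R3 ← R3 + (3/14)·R1: [0, -74/7, -6/7]
R3 ← R3 + (37/75)·R2: [0, 0, -217/25]
3 pivots among 3 columns.
Every column is a pivot column, so the columns are linearly independent.

yes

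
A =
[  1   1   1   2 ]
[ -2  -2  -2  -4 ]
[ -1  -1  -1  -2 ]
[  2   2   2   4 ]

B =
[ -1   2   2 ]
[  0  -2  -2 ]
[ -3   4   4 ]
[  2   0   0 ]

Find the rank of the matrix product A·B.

1

First compute AB:
[[  0,   4,   4],
 [  0,  -8,  -8],
 [  0,  -4,  -4],
 [  0,   8,   8]]
Now row reduce the product.
R2 ← R2 + (2)·R1: [0, 0, 0]
R3 ← R3 + R1: [0, 0, 0]
R4 ← R4 − (2)·R1: [0, 0, 0]
1 nonzero row, so rank(AB) = 1.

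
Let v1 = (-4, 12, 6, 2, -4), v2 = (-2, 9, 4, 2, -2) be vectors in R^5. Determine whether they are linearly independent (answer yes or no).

yes

Form the matrix with these vectors as rows and row reduce.
R2 ← R2 − (1/2)·R1: [0, 3, 1, 1, 0]
2 nonzero rows, so the 2 vectors span a space of dimension 2.
Since 2 = 2, the vectors are linearly independent.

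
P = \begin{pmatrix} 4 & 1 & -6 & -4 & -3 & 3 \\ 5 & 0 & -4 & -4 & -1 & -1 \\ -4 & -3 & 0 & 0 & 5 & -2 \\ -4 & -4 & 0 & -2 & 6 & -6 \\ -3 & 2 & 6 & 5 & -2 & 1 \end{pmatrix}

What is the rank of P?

4

Row reduce to echelon form.
R2 ← R2 − (5/4)·R1: [0, -5/4, 7/2, 1, 11/4, -19/4]
R3 ← R3 + R1: [0, -2, -6, -4, 2, 1]
R4 ← R4 + R1: [0, -3, -6, -6, 3, -3]
R5 ← R5 + (3/4)·R1: [0, 11/4, 3/2, 2, -17/4, 13/4]
R3 ← R3 − (8/5)·R2: [0, 0, -58/5, -28/5, -12/5, 43/5]
R4 ← R4 − (12/5)·R2: [0, 0, -72/5, -42/5, -18/5, 42/5]
R5 ← R5 + (11/5)·R2: [0, 0, 46/5, 21/5, 9/5, -36/5]
R4 ← R4 − (36/29)·R3: [0, 0, 0, -42/29, -18/29, -66/29]
R5 ← R5 + (23/29)·R3: [0, 0, 0, -7/29, -3/29, -11/29]
R5 ← R5 − (1/6)·R4: [0, 0, 0, 0, 0, 0]
Echelon form has 4 nonzero rows, so rank(P) = 4.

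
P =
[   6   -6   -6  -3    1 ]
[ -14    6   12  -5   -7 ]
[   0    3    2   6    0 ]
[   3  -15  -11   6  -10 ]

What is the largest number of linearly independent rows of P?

4

Row reduce to echelon form.
R2 ← R2 + (7/3)·R1: [0, -8, -2, -12, -14/3]
R4 ← R4 − (1/2)·R1: [0, -12, -8, 15/2, -21/2]
R3 ← R3 + (3/8)·R2: [0, 0, 5/4, 3/2, -7/4]
R4 ← R4 − (3/2)·R2: [0, 0, -5, 51/2, -7/2]
R4 ← R4 + (4)·R3: [0, 0, 0, 63/2, -21/2]
Echelon form has 4 nonzero rows, so rank(P) = 4.
The rank gives the maximum number of linearly independent rows: 4.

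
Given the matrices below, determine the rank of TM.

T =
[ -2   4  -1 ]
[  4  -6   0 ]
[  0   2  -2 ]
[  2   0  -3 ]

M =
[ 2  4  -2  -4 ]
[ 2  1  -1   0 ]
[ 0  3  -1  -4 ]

2

First compute TM:
[[  4,  -7,   1,  12],
 [ -4,  10,  -2, -16],
 [  4,  -4,   0,   8],
 [  4,  -1,  -1,   4]]
Now row reduce the product.
R2 ← R2 + R1: [0, 3, -1, -4]
R3 ← R3 − R1: [0, 3, -1, -4]
R4 ← R4 − R1: [0, 6, -2, -8]
R3 ← R3 − R2: [0, 0, 0, 0]
R4 ← R4 − (2)·R2: [0, 0, 0, 0]
2 nonzero rows, so rank(TM) = 2.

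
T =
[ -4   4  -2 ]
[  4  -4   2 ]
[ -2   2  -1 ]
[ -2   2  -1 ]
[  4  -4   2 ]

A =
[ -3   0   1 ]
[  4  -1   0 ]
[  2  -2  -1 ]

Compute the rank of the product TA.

First compute TA:
[[ 24,   0,  -2],
 [-24,   0,   2],
 [ 12,   0,  -1],
 [ 12,   0,  -1],
 [-24,   0,   2]]
Now row reduce the product.
R2 ← R2 + R1: [0, 0, 0]
R3 ← R3 − (1/2)·R1: [0, 0, 0]
R4 ← R4 − (1/2)·R1: [0, 0, 0]
R5 ← R5 + R1: [0, 0, 0]
1 nonzero row, so rank(TA) = 1.

1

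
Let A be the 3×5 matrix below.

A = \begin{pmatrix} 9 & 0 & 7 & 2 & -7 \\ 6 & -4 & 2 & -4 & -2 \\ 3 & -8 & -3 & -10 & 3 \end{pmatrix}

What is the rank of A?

2

Row reduce to echelon form.
R2 ← R2 − (2/3)·R1: [0, -4, -8/3, -16/3, 8/3]
R3 ← R3 − (1/3)·R1: [0, -8, -16/3, -32/3, 16/3]
R3 ← R3 − (2)·R2: [0, 0, 0, 0, 0]
Echelon form has 2 nonzero rows, so rank(A) = 2.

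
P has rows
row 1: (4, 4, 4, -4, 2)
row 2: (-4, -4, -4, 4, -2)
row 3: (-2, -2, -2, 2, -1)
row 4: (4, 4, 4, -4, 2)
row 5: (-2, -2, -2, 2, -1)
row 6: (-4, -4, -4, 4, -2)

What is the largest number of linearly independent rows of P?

1

Row reduce to echelon form.
R2 ← R2 + R1: [0, 0, 0, 0, 0]
R3 ← R3 + (1/2)·R1: [0, 0, 0, 0, 0]
R4 ← R4 − R1: [0, 0, 0, 0, 0]
R5 ← R5 + (1/2)·R1: [0, 0, 0, 0, 0]
R6 ← R6 + R1: [0, 0, 0, 0, 0]
Echelon form has 1 nonzero row, so rank(P) = 1.
The rank gives the maximum number of linearly independent rows: 1.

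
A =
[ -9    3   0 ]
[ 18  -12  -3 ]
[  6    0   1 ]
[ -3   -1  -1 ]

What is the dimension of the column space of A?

Row reduce to echelon form.
R2 ← R2 + (2)·R1: [0, -6, -3]
R3 ← R3 + (2/3)·R1: [0, 2, 1]
R4 ← R4 − (1/3)·R1: [0, -2, -1]
R3 ← R3 + (1/3)·R2: [0, 0, 0]
R4 ← R4 − (1/3)·R2: [0, 0, 0]
Echelon form has 2 nonzero rows, so rank(A) = 2.
The column space has dimension equal to the rank: 2.

2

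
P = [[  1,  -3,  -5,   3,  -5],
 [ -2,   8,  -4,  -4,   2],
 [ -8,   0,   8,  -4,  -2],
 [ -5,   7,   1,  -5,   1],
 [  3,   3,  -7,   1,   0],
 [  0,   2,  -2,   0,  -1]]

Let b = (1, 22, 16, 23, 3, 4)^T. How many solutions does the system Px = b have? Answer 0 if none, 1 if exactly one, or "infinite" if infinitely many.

infinite

Row reduce the augmented matrix [P | b].
R2 ← R2 + (2)·R1: [0, 2, -14, 2, -8, 24]
R3 ← R3 + (8)·R1: [0, -24, -32, 20, -42, 24]
R4 ← R4 + (5)·R1: [0, -8, -24, 10, -24, 28]
R5 ← R5 − (3)·R1: [0, 12, 8, -8, 15, 0]
R3 ← R3 + (12)·R2: [0, 0, -200, 44, -138, 312]
R4 ← R4 + (4)·R2: [0, 0, -80, 18, -56, 124]
R5 ← R5 − (6)·R2: [0, 0, 92, -20, 63, -144]
R6 ← R6 − R2: [0, 0, 12, -2, 7, -20]
R4 ← R4 − (2/5)·R3: [0, 0, 0, 2/5, -4/5, -4/5]
R5 ← R5 + (23/50)·R3: [0, 0, 0, 6/25, -12/25, -12/25]
R6 ← R6 + (3/50)·R3: [0, 0, 0, 16/25, -32/25, -32/25]
R5 ← R5 − (3/5)·R4: [0, 0, 0, 0, 0, 0]
R6 ← R6 − (8/5)·R4: [0, 0, 0, 0, 0, 0]
The echelon form has 4 nonzero rows, and every pivot lies in the first 5 columns, so rank(P) = rank([P|b]) = 4.
The system is consistent.
rank = 4 < 5 unknowns, so there are infinitely many solutions.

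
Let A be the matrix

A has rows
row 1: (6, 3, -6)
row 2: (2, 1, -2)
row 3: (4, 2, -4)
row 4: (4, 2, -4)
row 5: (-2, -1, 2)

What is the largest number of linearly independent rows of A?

Row reduce to echelon form.
R2 ← R2 − (1/3)·R1: [0, 0, 0]
R3 ← R3 − (2/3)·R1: [0, 0, 0]
R4 ← R4 − (2/3)·R1: [0, 0, 0]
R5 ← R5 + (1/3)·R1: [0, 0, 0]
Echelon form has 1 nonzero row, so rank(A) = 1.
The rank gives the maximum number of linearly independent rows: 1.

1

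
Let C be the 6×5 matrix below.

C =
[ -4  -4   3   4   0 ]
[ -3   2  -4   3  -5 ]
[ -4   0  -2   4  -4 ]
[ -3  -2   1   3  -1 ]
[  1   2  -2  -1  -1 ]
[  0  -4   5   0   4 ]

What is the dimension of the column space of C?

Row reduce to echelon form.
R2 ← R2 − (3/4)·R1: [0, 5, -25/4, 0, -5]
R3 ← R3 − R1: [0, 4, -5, 0, -4]
R4 ← R4 − (3/4)·R1: [0, 1, -5/4, 0, -1]
R5 ← R5 + (1/4)·R1: [0, 1, -5/4, 0, -1]
R3 ← R3 − (4/5)·R2: [0, 0, 0, 0, 0]
R4 ← R4 − (1/5)·R2: [0, 0, 0, 0, 0]
R5 ← R5 − (1/5)·R2: [0, 0, 0, 0, 0]
R6 ← R6 + (4/5)·R2: [0, 0, 0, 0, 0]
Echelon form has 2 nonzero rows, so rank(C) = 2.
The column space has dimension equal to the rank: 2.

2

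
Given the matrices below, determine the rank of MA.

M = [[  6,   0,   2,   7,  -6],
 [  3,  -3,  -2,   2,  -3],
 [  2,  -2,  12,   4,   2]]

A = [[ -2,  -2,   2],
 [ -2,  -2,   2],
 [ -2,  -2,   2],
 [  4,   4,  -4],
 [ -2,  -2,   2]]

First compute MA:
[[ 24,  24, -24],
 [ 18,  18, -18],
 [-12, -12,  12]]
Now row reduce the product.
R2 ← R2 − (3/4)·R1: [0, 0, 0]
R3 ← R3 + (1/2)·R1: [0, 0, 0]
1 nonzero row, so rank(MA) = 1.

1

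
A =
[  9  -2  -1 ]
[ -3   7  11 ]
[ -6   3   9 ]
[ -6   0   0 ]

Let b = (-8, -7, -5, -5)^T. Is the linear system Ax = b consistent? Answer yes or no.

no

Row reduce the augmented matrix [A | b].
R2 ← R2 + (1/3)·R1: [0, 19/3, 32/3, -29/3]
R3 ← R3 + (2/3)·R1: [0, 5/3, 25/3, -31/3]
R4 ← R4 + (2/3)·R1: [0, -4/3, -2/3, -31/3]
R3 ← R3 − (5/19)·R2: [0, 0, 105/19, -148/19]
R4 ← R4 + (4/19)·R2: [0, 0, 30/19, -235/19]
R4 ← R4 − (2/7)·R3: [0, 0, 0, -71/7]
The echelon form has 4 nonzero rows; the last pivot sits in the augmented column, so rank(A) = 3 but rank([A|b]) = 4.
Since the ranks differ, the system is inconsistent.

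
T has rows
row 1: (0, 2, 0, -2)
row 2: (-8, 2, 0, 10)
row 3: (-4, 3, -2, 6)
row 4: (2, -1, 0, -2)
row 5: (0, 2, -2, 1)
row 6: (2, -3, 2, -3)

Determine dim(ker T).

Row reduce to echelon form.
Swap R1 ↔ R2
R3 ← R3 − (1/2)·R1: [0, 2, -2, 1]
R4 ← R4 + (1/4)·R1: [0, -1/2, 0, 1/2]
R6 ← R6 + (1/4)·R1: [0, -5/2, 2, -1/2]
R3 ← R3 − R2: [0, 0, -2, 3]
R4 ← R4 + (1/4)·R2: [0, 0, 0, 0]
R5 ← R5 − R2: [0, 0, -2, 3]
R6 ← R6 + (5/4)·R2: [0, 0, 2, -3]
R5 ← R5 − R3: [0, 0, 0, 0]
R6 ← R6 + R3: [0, 0, 0, 0]
3 nonzero rows, so rank(T) = 3.
T has 4 columns; by rank–nullity, nullity = 4 − 3 = 1.

1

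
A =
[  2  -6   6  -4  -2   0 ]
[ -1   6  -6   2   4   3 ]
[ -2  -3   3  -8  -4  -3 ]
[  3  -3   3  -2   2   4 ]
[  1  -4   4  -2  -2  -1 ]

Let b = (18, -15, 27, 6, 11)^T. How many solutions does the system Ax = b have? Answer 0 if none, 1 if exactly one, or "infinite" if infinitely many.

Row reduce the augmented matrix [A | b].
R2 ← R2 + (1/2)·R1: [0, 3, -3, 0, 3, 3, -6]
R3 ← R3 + R1: [0, -9, 9, -12, -6, -3, 45]
R4 ← R4 − (3/2)·R1: [0, 6, -6, 4, 5, 4, -21]
R5 ← R5 − (1/2)·R1: [0, -1, 1, 0, -1, -1, 2]
R3 ← R3 + (3)·R2: [0, 0, 0, -12, 3, 6, 27]
R4 ← R4 − (2)·R2: [0, 0, 0, 4, -1, -2, -9]
R5 ← R5 + (1/3)·R2: [0, 0, 0, 0, 0, 0, 0]
R4 ← R4 + (1/3)·R3: [0, 0, 0, 0, 0, 0, 0]
The echelon form has 3 nonzero rows, and every pivot lies in the first 6 columns, so rank(A) = rank([A|b]) = 3.
The system is consistent.
rank = 3 < 6 unknowns, so there are infinitely many solutions.

infinite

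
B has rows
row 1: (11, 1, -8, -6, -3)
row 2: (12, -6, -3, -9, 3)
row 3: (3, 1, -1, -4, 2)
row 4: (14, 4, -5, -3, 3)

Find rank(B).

4

Row reduce to echelon form.
R2 ← R2 − (12/11)·R1: [0, -78/11, 63/11, -27/11, 69/11]
R3 ← R3 − (3/11)·R1: [0, 8/11, 13/11, -26/11, 31/11]
R4 ← R4 − (14/11)·R1: [0, 30/11, 57/11, 51/11, 75/11]
R3 ← R3 + (4/39)·R2: [0, 0, 23/13, -34/13, 45/13]
R4 ← R4 + (5/13)·R2: [0, 0, 96/13, 48/13, 120/13]
R4 ← R4 − (96/23)·R3: [0, 0, 0, 336/23, -120/23]
Echelon form has 4 nonzero rows, so rank(B) = 4.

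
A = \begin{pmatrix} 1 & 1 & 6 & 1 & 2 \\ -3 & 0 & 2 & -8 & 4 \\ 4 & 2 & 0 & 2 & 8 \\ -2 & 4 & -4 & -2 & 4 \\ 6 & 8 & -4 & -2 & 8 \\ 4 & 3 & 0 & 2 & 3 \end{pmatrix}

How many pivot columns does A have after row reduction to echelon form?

5

Row reduce to echelon form.
R2 ← R2 + (3)·R1: [0, 3, 20, -5, 10]
R3 ← R3 − (4)·R1: [0, -2, -24, -2, 0]
R4 ← R4 + (2)·R1: [0, 6, 8, 0, 8]
R5 ← R5 − (6)·R1: [0, 2, -40, -8, -4]
R6 ← R6 − (4)·R1: [0, -1, -24, -2, -5]
R3 ← R3 + (2/3)·R2: [0, 0, -32/3, -16/3, 20/3]
R4 ← R4 − (2)·R2: [0, 0, -32, 10, -12]
R5 ← R5 − (2/3)·R2: [0, 0, -160/3, -14/3, -32/3]
R6 ← R6 + (1/3)·R2: [0, 0, -52/3, -11/3, -5/3]
R4 ← R4 − (3)·R3: [0, 0, 0, 26, -32]
R5 ← R5 − (5)·R3: [0, 0, 0, 22, -44]
R6 ← R6 − (13/8)·R3: [0, 0, 0, 5, -25/2]
R5 ← R5 − (11/13)·R4: [0, 0, 0, 0, -220/13]
R6 ← R6 − (5/26)·R4: [0, 0, 0, 0, -165/26]
R6 ← R6 − (3/8)·R5: [0, 0, 0, 0, 0]
Echelon form has 5 nonzero rows, so rank(A) = 5.
Each nonzero row contributes one pivot column: 5 pivot columns.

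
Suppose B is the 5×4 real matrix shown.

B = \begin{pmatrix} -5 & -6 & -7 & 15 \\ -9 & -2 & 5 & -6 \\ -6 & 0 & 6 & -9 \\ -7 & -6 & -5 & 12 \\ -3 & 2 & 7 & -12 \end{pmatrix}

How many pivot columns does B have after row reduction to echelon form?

Row reduce to echelon form.
R2 ← R2 − (9/5)·R1: [0, 44/5, 88/5, -33]
R3 ← R3 − (6/5)·R1: [0, 36/5, 72/5, -27]
R4 ← R4 − (7/5)·R1: [0, 12/5, 24/5, -9]
R5 ← R5 − (3/5)·R1: [0, 28/5, 56/5, -21]
R3 ← R3 − (9/11)·R2: [0, 0, 0, 0]
R4 ← R4 − (3/11)·R2: [0, 0, 0, 0]
R5 ← R5 − (7/11)·R2: [0, 0, 0, 0]
Echelon form has 2 nonzero rows, so rank(B) = 2.
Each nonzero row contributes one pivot column: 2 pivot columns.

2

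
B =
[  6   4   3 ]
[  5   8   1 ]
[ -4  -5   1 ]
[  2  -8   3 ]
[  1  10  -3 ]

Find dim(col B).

Row reduce to echelon form.
R2 ← R2 − (5/6)·R1: [0, 14/3, -3/2]
R3 ← R3 + (2/3)·R1: [0, -7/3, 3]
R4 ← R4 − (1/3)·R1: [0, -28/3, 2]
R5 ← R5 − (1/6)·R1: [0, 28/3, -7/2]
R3 ← R3 + (1/2)·R2: [0, 0, 9/4]
R4 ← R4 + (2)·R2: [0, 0, -1]
R5 ← R5 − (2)·R2: [0, 0, -1/2]
R4 ← R4 + (4/9)·R3: [0, 0, 0]
R5 ← R5 + (2/9)·R3: [0, 0, 0]
Echelon form has 3 nonzero rows, so rank(B) = 3.
The column space has dimension equal to the rank: 3.

3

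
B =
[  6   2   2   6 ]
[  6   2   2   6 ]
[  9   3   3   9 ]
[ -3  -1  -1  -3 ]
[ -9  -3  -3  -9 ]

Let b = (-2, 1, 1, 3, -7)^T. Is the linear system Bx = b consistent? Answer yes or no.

no

Row reduce the augmented matrix [B | b].
R2 ← R2 − R1: [0, 0, 0, 0, 3]
R3 ← R3 − (3/2)·R1: [0, 0, 0, 0, 4]
R4 ← R4 + (1/2)·R1: [0, 0, 0, 0, 2]
R5 ← R5 + (3/2)·R1: [0, 0, 0, 0, -10]
R3 ← R3 − (4/3)·R2: [0, 0, 0, 0, 0]
R4 ← R4 − (2/3)·R2: [0, 0, 0, 0, 0]
R5 ← R5 + (10/3)·R2: [0, 0, 0, 0, 0]
The echelon form has 2 nonzero rows; the last pivot sits in the augmented column, so rank(B) = 1 but rank([B|b]) = 2.
Since the ranks differ, the system is inconsistent.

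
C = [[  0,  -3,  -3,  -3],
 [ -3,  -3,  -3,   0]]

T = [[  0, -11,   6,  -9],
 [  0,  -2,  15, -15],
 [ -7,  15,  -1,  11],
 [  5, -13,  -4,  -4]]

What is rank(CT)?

First compute CT:
[[  6,   0, -30,  24],
 [ 21,  -6, -60,  39]]
Now row reduce the product.
R2 ← R2 − (7/2)·R1: [0, -6, 45, -45]
2 nonzero rows, so rank(CT) = 2.

2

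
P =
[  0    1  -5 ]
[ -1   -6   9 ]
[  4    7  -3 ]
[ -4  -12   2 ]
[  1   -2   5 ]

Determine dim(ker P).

0

Row reduce to echelon form.
Swap R1 ↔ R2
R3 ← R3 + (4)·R1: [0, -17, 33]
R4 ← R4 − (4)·R1: [0, 12, -34]
R5 ← R5 + R1: [0, -8, 14]
R3 ← R3 + (17)·R2: [0, 0, -52]
R4 ← R4 − (12)·R2: [0, 0, 26]
R5 ← R5 + (8)·R2: [0, 0, -26]
R4 ← R4 + (1/2)·R3: [0, 0, 0]
R5 ← R5 − (1/2)·R3: [0, 0, 0]
3 nonzero rows, so rank(P) = 3.
P has 3 columns; by rank–nullity, nullity = 3 − 3 = 0.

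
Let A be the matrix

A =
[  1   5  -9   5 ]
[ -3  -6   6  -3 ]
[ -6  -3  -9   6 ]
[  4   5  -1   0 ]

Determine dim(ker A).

2

Row reduce to echelon form.
R2 ← R2 + (3)·R1: [0, 9, -21, 12]
R3 ← R3 + (6)·R1: [0, 27, -63, 36]
R4 ← R4 − (4)·R1: [0, -15, 35, -20]
R3 ← R3 − (3)·R2: [0, 0, 0, 0]
R4 ← R4 + (5/3)·R2: [0, 0, 0, 0]
2 nonzero rows, so rank(A) = 2.
A has 4 columns; by rank–nullity, nullity = 4 − 2 = 2.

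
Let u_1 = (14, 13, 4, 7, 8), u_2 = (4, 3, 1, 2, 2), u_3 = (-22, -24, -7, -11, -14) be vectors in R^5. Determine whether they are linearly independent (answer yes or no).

Form the matrix with these vectors as rows and row reduce.
R2 ← R2 − (2/7)·R1: [0, -5/7, -1/7, 0, -2/7]
R3 ← R3 + (11/7)·R1: [0, -25/7, -5/7, 0, -10/7]
R3 ← R3 − (5)·R2: [0, 0, 0, 0, 0]
2 nonzero rows, so the 3 vectors span a space of dimension 2.
Since 2 < 3, the vectors are linearly dependent.

no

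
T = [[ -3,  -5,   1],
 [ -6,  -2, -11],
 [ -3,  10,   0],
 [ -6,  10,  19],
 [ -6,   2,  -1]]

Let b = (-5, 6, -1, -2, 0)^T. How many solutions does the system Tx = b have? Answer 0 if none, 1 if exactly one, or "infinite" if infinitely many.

0

Row reduce the augmented matrix [T | b].
R2 ← R2 − (2)·R1: [0, 8, -13, 16]
R3 ← R3 − R1: [0, 15, -1, 4]
R4 ← R4 − (2)·R1: [0, 20, 17, 8]
R5 ← R5 − (2)·R1: [0, 12, -3, 10]
R3 ← R3 − (15/8)·R2: [0, 0, 187/8, -26]
R4 ← R4 − (5/2)·R2: [0, 0, 99/2, -32]
R5 ← R5 − (3/2)·R2: [0, 0, 33/2, -14]
R4 ← R4 − (36/17)·R3: [0, 0, 0, 392/17]
R5 ← R5 − (12/17)·R3: [0, 0, 0, 74/17]
R5 ← R5 − (37/196)·R4: [0, 0, 0, 0]
The echelon form has 4 nonzero rows; the last pivot sits in the augmented column, so rank(T) = 3 but rank([T|b]) = 4.
Since the ranks differ, the system is inconsistent.
It has no solutions.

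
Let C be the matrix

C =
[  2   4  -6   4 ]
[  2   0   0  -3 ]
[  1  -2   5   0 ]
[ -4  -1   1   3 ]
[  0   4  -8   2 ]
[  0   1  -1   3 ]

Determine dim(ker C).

Row reduce to echelon form.
R2 ← R2 − R1: [0, -4, 6, -7]
R3 ← R3 − (1/2)·R1: [0, -4, 8, -2]
R4 ← R4 + (2)·R1: [0, 7, -11, 11]
R3 ← R3 − R2: [0, 0, 2, 5]
R4 ← R4 + (7/4)·R2: [0, 0, -1/2, -5/4]
R5 ← R5 + R2: [0, 0, -2, -5]
R6 ← R6 + (1/4)·R2: [0, 0, 1/2, 5/4]
R4 ← R4 + (1/4)·R3: [0, 0, 0, 0]
R5 ← R5 + R3: [0, 0, 0, 0]
R6 ← R6 − (1/4)·R3: [0, 0, 0, 0]
3 nonzero rows, so rank(C) = 3.
C has 4 columns; by rank–nullity, nullity = 4 − 3 = 1.

1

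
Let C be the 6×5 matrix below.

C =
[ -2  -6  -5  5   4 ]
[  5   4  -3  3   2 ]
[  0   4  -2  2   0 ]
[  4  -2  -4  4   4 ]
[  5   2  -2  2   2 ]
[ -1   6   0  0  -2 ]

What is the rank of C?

3

Row reduce to echelon form.
R2 ← R2 + (5/2)·R1: [0, -11, -31/2, 31/2, 12]
R4 ← R4 + (2)·R1: [0, -14, -14, 14, 12]
R5 ← R5 + (5/2)·R1: [0, -13, -29/2, 29/2, 12]
R6 ← R6 − (1/2)·R1: [0, 9, 5/2, -5/2, -4]
R3 ← R3 + (4/11)·R2: [0, 0, -84/11, 84/11, 48/11]
R4 ← R4 − (14/11)·R2: [0, 0, 63/11, -63/11, -36/11]
R5 ← R5 − (13/11)·R2: [0, 0, 42/11, -42/11, -24/11]
R6 ← R6 + (9/11)·R2: [0, 0, -112/11, 112/11, 64/11]
R4 ← R4 + (3/4)·R3: [0, 0, 0, 0, 0]
R5 ← R5 + (1/2)·R3: [0, 0, 0, 0, 0]
R6 ← R6 − (4/3)·R3: [0, 0, 0, 0, 0]
Echelon form has 3 nonzero rows, so rank(C) = 3.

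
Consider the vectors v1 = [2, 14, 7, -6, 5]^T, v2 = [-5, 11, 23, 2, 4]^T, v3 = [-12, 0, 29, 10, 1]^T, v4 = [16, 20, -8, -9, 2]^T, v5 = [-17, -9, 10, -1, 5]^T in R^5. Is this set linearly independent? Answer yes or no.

no

Form the matrix with these vectors as rows and row reduce.
R2 ← R2 + (5/2)·R1: [0, 46, 81/2, -13, 33/2]
R3 ← R3 + (6)·R1: [0, 84, 71, -26, 31]
R4 ← R4 − (8)·R1: [0, -92, -64, 39, -38]
R5 ← R5 + (17/2)·R1: [0, 110, 139/2, -52, 95/2]
R3 ← R3 − (42/23)·R2: [0, 0, -68/23, -52/23, 20/23]
R4 ← R4 + (2)·R2: [0, 0, 17, 13, -5]
R5 ← R5 − (55/23)·R2: [0, 0, -629/23, -481/23, 185/23]
R4 ← R4 + (23/4)·R3: [0, 0, 0, 0, 0]
R5 ← R5 − (37/4)·R3: [0, 0, 0, 0, 0]
3 nonzero rows, so the 5 vectors span a space of dimension 3.
Since 3 < 5, the vectors are linearly dependent.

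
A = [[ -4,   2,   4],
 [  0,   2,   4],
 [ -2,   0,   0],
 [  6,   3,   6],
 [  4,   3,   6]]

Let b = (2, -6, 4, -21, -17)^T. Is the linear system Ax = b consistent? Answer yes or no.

Row reduce the augmented matrix [A | b].
R3 ← R3 − (1/2)·R1: [0, -1, -2, 3]
R4 ← R4 + (3/2)·R1: [0, 6, 12, -18]
R5 ← R5 + R1: [0, 5, 10, -15]
R3 ← R3 + (1/2)·R2: [0, 0, 0, 0]
R4 ← R4 − (3)·R2: [0, 0, 0, 0]
R5 ← R5 − (5/2)·R2: [0, 0, 0, 0]
The echelon form has 2 nonzero rows, and every pivot lies in the first 3 columns, so rank(A) = rank([A|b]) = 2.
The system is consistent.

yes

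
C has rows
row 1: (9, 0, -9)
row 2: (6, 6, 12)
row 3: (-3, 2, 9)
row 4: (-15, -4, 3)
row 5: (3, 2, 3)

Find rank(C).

2

Row reduce to echelon form.
R2 ← R2 − (2/3)·R1: [0, 6, 18]
R3 ← R3 + (1/3)·R1: [0, 2, 6]
R4 ← R4 + (5/3)·R1: [0, -4, -12]
R5 ← R5 − (1/3)·R1: [0, 2, 6]
R3 ← R3 − (1/3)·R2: [0, 0, 0]
R4 ← R4 + (2/3)·R2: [0, 0, 0]
R5 ← R5 − (1/3)·R2: [0, 0, 0]
Echelon form has 2 nonzero rows, so rank(C) = 2.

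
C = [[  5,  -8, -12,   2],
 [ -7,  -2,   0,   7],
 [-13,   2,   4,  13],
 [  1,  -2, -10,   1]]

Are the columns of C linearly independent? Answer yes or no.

yes

Row reduce C to echelon form.
R2 ← R2 + (7/5)·R1: [0, -66/5, -84/5, 49/5]
R3 ← R3 + (13/5)·R1: [0, -94/5, -136/5, 91/5]
R4 ← R4 − (1/5)·R1: [0, -2/5, -38/5, 3/5]
R3 ← R3 − (47/33)·R2: [0, 0, -36/11, 140/33]
R4 ← R4 − (1/33)·R2: [0, 0, -78/11, 10/33]
R4 ← R4 − (13/6)·R3: [0, 0, 0, -80/9]
4 pivots among 4 columns.
Every column is a pivot column, so the columns are linearly independent.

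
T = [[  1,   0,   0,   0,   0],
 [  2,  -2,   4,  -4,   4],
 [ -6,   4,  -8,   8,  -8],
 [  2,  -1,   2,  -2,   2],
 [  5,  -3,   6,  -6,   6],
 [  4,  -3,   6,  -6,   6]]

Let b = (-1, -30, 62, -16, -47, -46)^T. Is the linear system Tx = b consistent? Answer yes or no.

yes

Row reduce the augmented matrix [T | b].
R2 ← R2 − (2)·R1: [0, -2, 4, -4, 4, -28]
R3 ← R3 + (6)·R1: [0, 4, -8, 8, -8, 56]
R4 ← R4 − (2)·R1: [0, -1, 2, -2, 2, -14]
R5 ← R5 − (5)·R1: [0, -3, 6, -6, 6, -42]
R6 ← R6 − (4)·R1: [0, -3, 6, -6, 6, -42]
R3 ← R3 + (2)·R2: [0, 0, 0, 0, 0, 0]
R4 ← R4 − (1/2)·R2: [0, 0, 0, 0, 0, 0]
R5 ← R5 − (3/2)·R2: [0, 0, 0, 0, 0, 0]
R6 ← R6 − (3/2)·R2: [0, 0, 0, 0, 0, 0]
The echelon form has 2 nonzero rows, and every pivot lies in the first 5 columns, so rank(T) = rank([T|b]) = 2.
The system is consistent.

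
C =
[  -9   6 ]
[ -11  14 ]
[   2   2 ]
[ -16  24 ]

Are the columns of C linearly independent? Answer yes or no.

Row reduce C to echelon form.
R2 ← R2 − (11/9)·R1: [0, 20/3]
R3 ← R3 + (2/9)·R1: [0, 10/3]
R4 ← R4 − (16/9)·R1: [0, 40/3]
R3 ← R3 − (1/2)·R2: [0, 0]
R4 ← R4 − (2)·R2: [0, 0]
2 pivots among 2 columns.
Every column is a pivot column, so the columns are linearly independent.

yes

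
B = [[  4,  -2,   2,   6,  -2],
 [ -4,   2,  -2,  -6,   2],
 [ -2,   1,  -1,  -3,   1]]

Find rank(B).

Row reduce to echelon form.
R2 ← R2 + R1: [0, 0, 0, 0, 0]
R3 ← R3 + (1/2)·R1: [0, 0, 0, 0, 0]
Echelon form has 1 nonzero row, so rank(B) = 1.

1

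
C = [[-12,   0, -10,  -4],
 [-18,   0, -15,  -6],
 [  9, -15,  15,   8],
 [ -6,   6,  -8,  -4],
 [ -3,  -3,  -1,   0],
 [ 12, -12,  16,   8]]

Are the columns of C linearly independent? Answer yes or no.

Row reduce C to echelon form.
R2 ← R2 − (3/2)·R1: [0, 0, 0, 0]
R3 ← R3 + (3/4)·R1: [0, -15, 15/2, 5]
R4 ← R4 − (1/2)·R1: [0, 6, -3, -2]
R5 ← R5 − (1/4)·R1: [0, -3, 3/2, 1]
R6 ← R6 + R1: [0, -12, 6, 4]
Swap R2 ↔ R3
R4 ← R4 + (2/5)·R2: [0, 0, 0, 0]
R5 ← R5 − (1/5)·R2: [0, 0, 0, 0]
R6 ← R6 − (4/5)·R2: [0, 0, 0, 0]
2 pivots among 4 columns.
Only 2 < 4 pivot columns, so the columns are linearly dependent.

no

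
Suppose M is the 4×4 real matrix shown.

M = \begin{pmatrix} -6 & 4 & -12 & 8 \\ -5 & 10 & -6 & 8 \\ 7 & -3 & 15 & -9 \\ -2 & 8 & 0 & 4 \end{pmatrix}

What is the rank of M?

Row reduce to echelon form.
R2 ← R2 − (5/6)·R1: [0, 20/3, 4, 4/3]
R3 ← R3 + (7/6)·R1: [0, 5/3, 1, 1/3]
R4 ← R4 − (1/3)·R1: [0, 20/3, 4, 4/3]
R3 ← R3 − (1/4)·R2: [0, 0, 0, 0]
R4 ← R4 − R2: [0, 0, 0, 0]
Echelon form has 2 nonzero rows, so rank(M) = 2.

2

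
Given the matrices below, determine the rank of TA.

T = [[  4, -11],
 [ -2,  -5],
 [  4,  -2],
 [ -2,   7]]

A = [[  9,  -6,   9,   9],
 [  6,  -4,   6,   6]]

1

First compute TA:
[[-30,  20, -30, -30],
 [-48,  32, -48, -48],
 [ 24, -16,  24,  24],
 [ 24, -16,  24,  24]]
Now row reduce the product.
R2 ← R2 − (8/5)·R1: [0, 0, 0, 0]
R3 ← R3 + (4/5)·R1: [0, 0, 0, 0]
R4 ← R4 + (4/5)·R1: [0, 0, 0, 0]
1 nonzero row, so rank(TA) = 1.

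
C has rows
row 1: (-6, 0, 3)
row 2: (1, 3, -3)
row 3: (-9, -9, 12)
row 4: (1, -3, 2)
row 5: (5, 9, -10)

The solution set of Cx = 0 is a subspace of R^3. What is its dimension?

1

Row reduce to echelon form.
R2 ← R2 + (1/6)·R1: [0, 3, -5/2]
R3 ← R3 − (3/2)·R1: [0, -9, 15/2]
R4 ← R4 + (1/6)·R1: [0, -3, 5/2]
R5 ← R5 + (5/6)·R1: [0, 9, -15/2]
R3 ← R3 + (3)·R2: [0, 0, 0]
R4 ← R4 + R2: [0, 0, 0]
R5 ← R5 − (3)·R2: [0, 0, 0]
2 nonzero rows, so rank(C) = 2.
C has 3 columns; by rank–nullity, nullity = 3 − 2 = 1.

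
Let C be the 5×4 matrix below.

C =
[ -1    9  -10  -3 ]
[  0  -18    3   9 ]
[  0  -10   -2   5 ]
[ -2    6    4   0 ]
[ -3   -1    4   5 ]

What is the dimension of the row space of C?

3

Row reduce to echelon form.
R4 ← R4 − (2)·R1: [0, -12, 24, 6]
R5 ← R5 − (3)·R1: [0, -28, 34, 14]
R3 ← R3 − (5/9)·R2: [0, 0, -11/3, 0]
R4 ← R4 − (2/3)·R2: [0, 0, 22, 0]
R5 ← R5 − (14/9)·R2: [0, 0, 88/3, 0]
R4 ← R4 + (6)·R3: [0, 0, 0, 0]
R5 ← R5 + (8)·R3: [0, 0, 0, 0]
Echelon form has 3 nonzero rows, so rank(C) = 3.
The row space has dimension equal to the rank: 3.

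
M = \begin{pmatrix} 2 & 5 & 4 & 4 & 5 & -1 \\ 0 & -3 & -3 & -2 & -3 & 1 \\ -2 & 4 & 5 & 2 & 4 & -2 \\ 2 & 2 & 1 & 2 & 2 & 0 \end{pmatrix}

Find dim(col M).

Row reduce to echelon form.
R3 ← R3 + R1: [0, 9, 9, 6, 9, -3]
R4 ← R4 − R1: [0, -3, -3, -2, -3, 1]
R3 ← R3 + (3)·R2: [0, 0, 0, 0, 0, 0]
R4 ← R4 − R2: [0, 0, 0, 0, 0, 0]
Echelon form has 2 nonzero rows, so rank(M) = 2.
The column space has dimension equal to the rank: 2.

2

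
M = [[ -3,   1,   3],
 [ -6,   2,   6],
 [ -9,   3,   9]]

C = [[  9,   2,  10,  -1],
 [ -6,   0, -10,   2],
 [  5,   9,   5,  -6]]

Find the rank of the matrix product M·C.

First compute MC:
[[-18,  21, -25, -13],
 [-36,  42, -50, -26],
 [-54,  63, -75, -39]]
Now row reduce the product.
R2 ← R2 − (2)·R1: [0, 0, 0, 0]
R3 ← R3 − (3)·R1: [0, 0, 0, 0]
1 nonzero row, so rank(MC) = 1.

1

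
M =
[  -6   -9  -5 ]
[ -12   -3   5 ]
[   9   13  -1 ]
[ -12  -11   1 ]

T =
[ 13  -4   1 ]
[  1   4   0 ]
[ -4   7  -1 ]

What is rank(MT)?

First compute MT:
[[-67, -47,  -1],
 [-179,  71, -17],
 [134,   9,  10],
 [-171,  11, -13]]
Now row reduce the product.
R2 ← R2 − (179/67)·R1: [0, 13170/67, -960/67]
R3 ← R3 + (2)·R1: [0, -85, 8]
R4 ← R4 − (171/67)·R1: [0, 8774/67, -700/67]
R3 ← R3 + (1139/2634)·R2: [0, 0, 792/439]
R4 ← R4 − (4387/6585)·R2: [0, 0, -396/439]
R4 ← R4 + (1/2)·R3: [0, 0, 0]
3 nonzero rows, so rank(MT) = 3.

3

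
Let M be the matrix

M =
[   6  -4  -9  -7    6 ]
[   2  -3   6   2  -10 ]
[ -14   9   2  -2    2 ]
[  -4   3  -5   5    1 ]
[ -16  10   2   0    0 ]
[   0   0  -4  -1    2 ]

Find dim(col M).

Row reduce to echelon form.
R2 ← R2 − (1/3)·R1: [0, -5/3, 9, 13/3, -12]
R3 ← R3 + (7/3)·R1: [0, -1/3, -19, -55/3, 16]
R4 ← R4 + (2/3)·R1: [0, 1/3, -11, 1/3, 5]
R5 ← R5 + (8/3)·R1: [0, -2/3, -22, -56/3, 16]
R3 ← R3 − (1/5)·R2: [0, 0, -104/5, -96/5, 92/5]
R4 ← R4 + (1/5)·R2: [0, 0, -46/5, 6/5, 13/5]
R5 ← R5 − (2/5)·R2: [0, 0, -128/5, -102/5, 104/5]
R4 ← R4 − (23/52)·R3: [0, 0, 0, 126/13, -72/13]
R5 ← R5 − (16/13)·R3: [0, 0, 0, 42/13, -24/13]
R6 ← R6 − (5/26)·R3: [0, 0, 0, 35/13, -20/13]
R5 ← R5 − (1/3)·R4: [0, 0, 0, 0, 0]
R6 ← R6 − (5/18)·R4: [0, 0, 0, 0, 0]
Echelon form has 4 nonzero rows, so rank(M) = 4.
The column space has dimension equal to the rank: 4.

4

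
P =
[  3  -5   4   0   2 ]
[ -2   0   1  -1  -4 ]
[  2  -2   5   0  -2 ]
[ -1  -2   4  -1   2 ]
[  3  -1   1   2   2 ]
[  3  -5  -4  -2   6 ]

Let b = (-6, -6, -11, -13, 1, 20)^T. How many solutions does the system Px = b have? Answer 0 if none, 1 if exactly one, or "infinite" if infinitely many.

1

Row reduce the augmented matrix [P | b].
R2 ← R2 + (2/3)·R1: [0, -10/3, 11/3, -1, -8/3, -10]
R3 ← R3 − (2/3)·R1: [0, 4/3, 7/3, 0, -10/3, -7]
R4 ← R4 + (1/3)·R1: [0, -11/3, 16/3, -1, 8/3, -15]
R5 ← R5 − R1: [0, 4, -3, 2, 0, 7]
R6 ← R6 − R1: [0, 0, -8, -2, 4, 26]
R3 ← R3 + (2/5)·R2: [0, 0, 19/5, -2/5, -22/5, -11]
R4 ← R4 − (11/10)·R2: [0, 0, 13/10, 1/10, 28/5, -4]
R5 ← R5 + (6/5)·R2: [0, 0, 7/5, 4/5, -16/5, -5]
R4 ← R4 − (13/38)·R3: [0, 0, 0, 9/38, 135/19, -9/38]
R5 ← R5 − (7/19)·R3: [0, 0, 0, 18/19, -30/19, -18/19]
R6 ← R6 + (40/19)·R3: [0, 0, 0, -54/19, -100/19, 54/19]
R5 ← R5 − (4)·R4: [0, 0, 0, 0, -30, 0]
R6 ← R6 + (12)·R4: [0, 0, 0, 0, 80, 0]
R6 ← R6 + (8/3)·R5: [0, 0, 0, 0, 0, 0]
The echelon form has 5 nonzero rows, and every pivot lies in the first 5 columns, so rank(P) = rank([P|b]) = 5.
The system is consistent.
rank = 5 = number of unknowns, so the solution is unique.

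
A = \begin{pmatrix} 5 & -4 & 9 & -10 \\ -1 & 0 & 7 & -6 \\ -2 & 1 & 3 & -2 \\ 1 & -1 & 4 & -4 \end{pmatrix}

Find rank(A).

Row reduce to echelon form.
R2 ← R2 + (1/5)·R1: [0, -4/5, 44/5, -8]
R3 ← R3 + (2/5)·R1: [0, -3/5, 33/5, -6]
R4 ← R4 − (1/5)·R1: [0, -1/5, 11/5, -2]
R3 ← R3 − (3/4)·R2: [0, 0, 0, 0]
R4 ← R4 − (1/4)·R2: [0, 0, 0, 0]
Echelon form has 2 nonzero rows, so rank(A) = 2.

2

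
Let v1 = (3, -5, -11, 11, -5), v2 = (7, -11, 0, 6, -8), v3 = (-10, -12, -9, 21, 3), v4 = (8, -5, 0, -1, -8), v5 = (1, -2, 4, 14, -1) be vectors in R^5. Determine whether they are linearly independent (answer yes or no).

yes

Form the matrix with these vectors as rows and row reduce.
R2 ← R2 − (7/3)·R1: [0, 2/3, 77/3, -59/3, 11/3]
R3 ← R3 + (10/3)·R1: [0, -86/3, -137/3, 173/3, -41/3]
R4 ← R4 − (8/3)·R1: [0, 25/3, 88/3, -91/3, 16/3]
R5 ← R5 − (1/3)·R1: [0, -1/3, 23/3, 31/3, 2/3]
R3 ← R3 + (43)·R2: [0, 0, 1058, -788, 144]
R4 ← R4 − (25/2)·R2: [0, 0, -583/2, 431/2, -81/2]
R5 ← R5 + (1/2)·R2: [0, 0, 41/2, 1/2, 5/2]
R4 ← R4 + (583/2116)·R3: [0, 0, 0, -1703/1058, -873/1058]
R5 ← R5 − (41/2116)·R3: [0, 0, 0, 16683/1058, -307/1058]
R5 ← R5 + (16683/1703)·R4: [0, 0, 0, 0, -14260/1703]
5 nonzero rows, so the 5 vectors span a space of dimension 5.
Since 5 = 5, the vectors are linearly independent.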